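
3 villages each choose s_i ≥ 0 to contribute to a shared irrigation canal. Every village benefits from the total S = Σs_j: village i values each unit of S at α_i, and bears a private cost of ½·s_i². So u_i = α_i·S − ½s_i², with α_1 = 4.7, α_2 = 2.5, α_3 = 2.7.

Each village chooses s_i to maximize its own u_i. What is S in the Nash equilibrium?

9.9

Village i's FOC: ∂u_i/∂s_i = α_i − s_i = 0, so s_i* = α_i.
NE contributions = (4.7, 2.5, 2.7); S = 9.9.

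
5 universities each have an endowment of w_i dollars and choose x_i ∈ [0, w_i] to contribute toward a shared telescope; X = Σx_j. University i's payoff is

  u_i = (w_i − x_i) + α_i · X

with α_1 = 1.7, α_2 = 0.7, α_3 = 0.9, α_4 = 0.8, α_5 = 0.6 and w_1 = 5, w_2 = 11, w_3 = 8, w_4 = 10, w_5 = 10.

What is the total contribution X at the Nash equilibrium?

5

∂u_i/∂x_i = α_i − 1, so university i contributes w_i if α_i > 1, else 0.
α_i > 1 for i ∈ {1}; NE contributions (5, 0, 0, 0, 0), X = 5.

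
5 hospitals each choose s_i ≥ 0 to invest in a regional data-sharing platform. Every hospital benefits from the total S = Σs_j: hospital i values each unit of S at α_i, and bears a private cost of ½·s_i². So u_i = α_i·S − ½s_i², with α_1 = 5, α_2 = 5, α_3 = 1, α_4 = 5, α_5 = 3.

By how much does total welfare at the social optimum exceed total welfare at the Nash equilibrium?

Hospital i's FOC: ∂u_i/∂s_i = α_i − s_i = 0, so s_i* = α_i.
NE contributions = (5, 5, 1, 5, 3); S = 19.
W^NE = (Σα)·S − ½Σα_i² = 19² − ½·85 = 318.5.
Planner sets s_i = Σα_j = 19 for every i, so S^SO = 5·19 = 95.
W^SO = (Σα)·S^SO − ½·5·(Σα)² = (5/2)·19² = 902.5.
Deadweight loss = W^SO − W^NE = 584.

584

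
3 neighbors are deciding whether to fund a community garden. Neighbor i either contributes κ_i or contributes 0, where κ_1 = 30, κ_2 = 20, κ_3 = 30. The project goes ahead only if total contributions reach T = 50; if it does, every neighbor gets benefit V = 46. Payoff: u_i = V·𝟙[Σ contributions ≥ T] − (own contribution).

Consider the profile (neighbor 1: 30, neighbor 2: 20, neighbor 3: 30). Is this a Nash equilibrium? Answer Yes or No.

Total = 80 ≥ 50: provided.
Neighbor 1 (pledges 30, payoff 16): dropping to 0 → total 50, payoff 46. Profitable deviation.

No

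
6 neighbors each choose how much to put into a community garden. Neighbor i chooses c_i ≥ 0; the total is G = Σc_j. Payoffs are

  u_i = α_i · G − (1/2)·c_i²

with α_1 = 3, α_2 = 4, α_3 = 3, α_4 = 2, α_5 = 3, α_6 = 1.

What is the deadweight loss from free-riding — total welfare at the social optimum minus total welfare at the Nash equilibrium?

Neighbor i's FOC: ∂u_i/∂c_i = α_i − c_i = 0, so c_i* = α_i.
NE contributions = (3, 4, 3, 2, 3, 1); G = 16.
W^NE = (Σα)·G − ½Σα_i² = 16² − ½·48 = 232.
Planner sets c_i = Σα_j = 16 for every i, so G^SO = 6·16 = 96.
W^SO = (Σα)·G^SO − ½·6·(Σα)² = (6/2)·16² = 768.
Deadweight loss = W^SO − W^NE = 536.

536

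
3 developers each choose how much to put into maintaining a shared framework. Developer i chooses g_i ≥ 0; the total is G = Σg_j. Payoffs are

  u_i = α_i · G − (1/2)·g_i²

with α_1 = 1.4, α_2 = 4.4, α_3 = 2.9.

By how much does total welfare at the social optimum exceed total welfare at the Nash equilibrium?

Developer i's FOC: ∂u_i/∂g_i = α_i − g_i = 0, so g_i* = α_i.
NE contributions = (1.4, 4.4, 2.9); G = 8.7.
W^NE = (Σα)·G − ½Σα_i² = 8.7² − ½·29.73 = 60.825.
Planner sets g_i = Σα_j = 8.7 for every i, so G^SO = 3·8.7 = 26.1.
W^SO = (Σα)·G^SO − ½·3·(Σα)² = (3/2)·8.7² = 113.535.
Deadweight loss = W^SO − W^NE = 52.71.

52.71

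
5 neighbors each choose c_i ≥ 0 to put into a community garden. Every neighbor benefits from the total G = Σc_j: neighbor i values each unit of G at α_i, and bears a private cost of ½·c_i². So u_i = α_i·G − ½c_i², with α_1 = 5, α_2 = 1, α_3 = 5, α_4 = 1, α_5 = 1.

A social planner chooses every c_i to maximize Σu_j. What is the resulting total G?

Planner FOC: ∂(Σu_j)/∂c_i = (Σα_j) − c_i = 0, so c_i^SO = Σα_j = 13 for every i; G^SO = 65.

65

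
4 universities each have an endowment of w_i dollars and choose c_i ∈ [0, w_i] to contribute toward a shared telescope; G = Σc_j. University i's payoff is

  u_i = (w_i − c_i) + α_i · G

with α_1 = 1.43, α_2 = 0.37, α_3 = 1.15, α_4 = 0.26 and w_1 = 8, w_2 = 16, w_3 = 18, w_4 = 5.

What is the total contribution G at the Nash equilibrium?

26

∂u_i/∂c_i = α_i − 1, so university i contributes w_i if α_i > 1, else 0.
α_i > 1 for i ∈ {1, 3}; NE contributions (8, 0, 18, 0), G = 26.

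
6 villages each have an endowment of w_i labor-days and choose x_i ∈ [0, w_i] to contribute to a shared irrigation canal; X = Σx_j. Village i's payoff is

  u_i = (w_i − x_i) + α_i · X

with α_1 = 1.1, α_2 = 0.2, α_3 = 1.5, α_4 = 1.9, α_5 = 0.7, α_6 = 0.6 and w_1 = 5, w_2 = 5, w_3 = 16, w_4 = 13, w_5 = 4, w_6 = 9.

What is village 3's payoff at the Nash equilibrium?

51

∂u_i/∂x_i = α_i − 1, so village i contributes w_i if α_i > 1, else 0.
α_i > 1 for i ∈ {1, 3, 4}; NE contributions (5, 0, 16, 13, 0, 0), X = 34.
u_3 = (16 − 16) + 1.5·34 = 51.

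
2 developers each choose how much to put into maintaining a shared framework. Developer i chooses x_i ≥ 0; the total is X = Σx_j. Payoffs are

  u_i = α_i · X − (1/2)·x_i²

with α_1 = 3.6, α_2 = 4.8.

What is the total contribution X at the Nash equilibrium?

Developer i's FOC: ∂u_i/∂x_i = α_i − x_i = 0, so x_i* = α_i.
NE contributions = (3.6, 4.8); X = 8.4.

8.4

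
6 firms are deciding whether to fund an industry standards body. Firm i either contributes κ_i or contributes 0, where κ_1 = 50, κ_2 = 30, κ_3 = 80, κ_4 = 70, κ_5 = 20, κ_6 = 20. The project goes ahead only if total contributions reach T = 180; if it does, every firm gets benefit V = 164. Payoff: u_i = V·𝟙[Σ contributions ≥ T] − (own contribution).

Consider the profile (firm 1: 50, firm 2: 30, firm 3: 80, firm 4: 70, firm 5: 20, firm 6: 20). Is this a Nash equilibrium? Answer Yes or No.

No

Total = 270 ≥ 180: provided.
Firm 1 (pledges 50, payoff 114): dropping to 0 → total 220, payoff 164. Profitable deviation.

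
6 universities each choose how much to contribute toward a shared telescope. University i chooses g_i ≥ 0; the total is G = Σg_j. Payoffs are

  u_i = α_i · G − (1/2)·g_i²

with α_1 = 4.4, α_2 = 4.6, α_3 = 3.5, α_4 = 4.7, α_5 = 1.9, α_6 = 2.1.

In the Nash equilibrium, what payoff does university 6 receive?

University i's FOC: ∂u_i/∂g_i = α_i − g_i = 0, so g_i* = α_i.
NE contributions = (4.4, 4.6, 3.5, 4.7, 1.9, 2.1); G = 21.2.
u_6 = α_6·G − ½·(g_6)² = 2.1·21.2 − ½·2.1² = 42.315.

42.315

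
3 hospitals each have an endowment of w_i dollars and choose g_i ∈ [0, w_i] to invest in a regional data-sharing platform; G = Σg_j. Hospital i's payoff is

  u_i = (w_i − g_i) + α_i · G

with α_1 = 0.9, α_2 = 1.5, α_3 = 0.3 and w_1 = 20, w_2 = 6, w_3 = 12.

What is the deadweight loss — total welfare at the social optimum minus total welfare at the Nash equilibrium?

54.4

∂u_i/∂g_i = α_i − 1, so hospital i contributes w_i if α_i > 1, else 0.
α_i > 1 for i ∈ {2}; NE contributions (0, 6, 0), G = 6.
W^NE = Σw_i − G^NE + (Σα_i)·G^NE = 38 + 1.7·6 = 48.2.
Planner: ∂(Σu_j)/∂g_i = Σα_j − 1 = 1.7 > 0, so everyone contributes w_i; G^SO = 38, W^SO = 38 + 1.7·38 = 102.6.
Deadweight loss = 54.4.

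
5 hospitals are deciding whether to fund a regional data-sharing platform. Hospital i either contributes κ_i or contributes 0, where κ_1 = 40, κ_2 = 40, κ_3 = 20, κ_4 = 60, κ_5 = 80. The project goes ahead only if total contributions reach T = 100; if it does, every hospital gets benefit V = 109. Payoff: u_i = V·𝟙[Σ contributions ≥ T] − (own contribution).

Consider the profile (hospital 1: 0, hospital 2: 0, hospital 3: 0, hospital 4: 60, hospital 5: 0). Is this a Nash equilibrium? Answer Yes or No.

No

Total = 60 < 100: not provided.
Hospital 1 (pledges 0, payoff 0): pledging 40 → total 100, payoff 69. Profitable deviation.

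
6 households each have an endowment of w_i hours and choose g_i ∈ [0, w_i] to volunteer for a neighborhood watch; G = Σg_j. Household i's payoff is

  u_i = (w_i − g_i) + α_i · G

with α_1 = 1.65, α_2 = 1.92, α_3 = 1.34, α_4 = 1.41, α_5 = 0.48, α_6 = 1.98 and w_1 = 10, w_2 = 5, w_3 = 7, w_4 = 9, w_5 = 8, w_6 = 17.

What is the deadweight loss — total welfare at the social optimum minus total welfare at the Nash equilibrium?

62.24

∂u_i/∂g_i = α_i − 1, so household i contributes w_i if α_i > 1, else 0.
α_i > 1 for i ∈ {1, 2, 3, 4, 6}; NE contributions (10, 5, 7, 9, 0, 17), G = 48.
W^NE = Σw_i − G^NE + (Σα_i)·G^NE = 56 + 7.78·48 = 429.44.
Planner: ∂(Σu_j)/∂g_i = Σα_j − 1 = 7.78 > 0, so everyone contributes w_i; G^SO = 56, W^SO = 56 + 7.78·56 = 491.68.
Deadweight loss = 62.24.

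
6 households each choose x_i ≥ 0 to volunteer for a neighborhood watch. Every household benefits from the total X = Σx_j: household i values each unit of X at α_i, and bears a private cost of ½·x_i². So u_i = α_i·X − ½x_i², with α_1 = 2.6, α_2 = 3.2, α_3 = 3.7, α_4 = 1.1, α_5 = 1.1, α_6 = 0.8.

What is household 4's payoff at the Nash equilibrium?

13.145

Household i's FOC: ∂u_i/∂x_i = α_i − x_i = 0, so x_i* = α_i.
NE contributions = (2.6, 3.2, 3.7, 1.1, 1.1, 0.8); X = 12.5.
u_4 = α_4·X − ½·(x_4)² = 1.1·12.5 − ½·1.1² = 13.145.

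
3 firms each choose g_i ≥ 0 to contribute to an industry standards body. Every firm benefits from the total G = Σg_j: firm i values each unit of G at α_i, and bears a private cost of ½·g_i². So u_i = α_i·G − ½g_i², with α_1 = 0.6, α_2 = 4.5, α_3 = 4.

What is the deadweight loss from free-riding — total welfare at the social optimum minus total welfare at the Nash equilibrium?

59.71

Firm i's FOC: ∂u_i/∂g_i = α_i − g_i = 0, so g_i* = α_i.
NE contributions = (0.6, 4.5, 4); G = 9.1.
W^NE = (Σα)·G − ½Σα_i² = 9.1² − ½·36.61 = 64.505.
Planner sets g_i = Σα_j = 9.1 for every i, so G^SO = 3·9.1 = 27.3.
W^SO = (Σα)·G^SO − ½·3·(Σα)² = (3/2)·9.1² = 124.215.
Deadweight loss = W^SO − W^NE = 59.71.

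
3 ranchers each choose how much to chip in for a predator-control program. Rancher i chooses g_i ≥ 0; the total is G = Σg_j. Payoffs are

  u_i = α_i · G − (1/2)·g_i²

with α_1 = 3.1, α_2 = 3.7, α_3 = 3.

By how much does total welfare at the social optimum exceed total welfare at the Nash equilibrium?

Rancher i's FOC: ∂u_i/∂g_i = α_i − g_i = 0, so g_i* = α_i.
NE contributions = (3.1, 3.7, 3); G = 9.8.
W^NE = (Σα)·G − ½Σα_i² = 9.8² − ½·32.3 = 79.89.
Planner sets g_i = Σα_j = 9.8 for every i, so G^SO = 3·9.8 = 29.4.
W^SO = (Σα)·G^SO − ½·3·(Σα)² = (3/2)·9.8² = 144.06.
Deadweight loss = W^SO − W^NE = 64.17.

64.17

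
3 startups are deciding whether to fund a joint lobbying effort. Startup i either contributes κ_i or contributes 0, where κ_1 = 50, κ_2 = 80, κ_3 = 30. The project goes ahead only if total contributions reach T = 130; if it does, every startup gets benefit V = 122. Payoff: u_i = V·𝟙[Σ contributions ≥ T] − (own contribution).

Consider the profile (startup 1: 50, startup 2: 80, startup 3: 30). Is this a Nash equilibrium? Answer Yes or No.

No

Total = 160 ≥ 130: provided.
Startup 1 (pledges 50, payoff 72): dropping to 0 → total 110, payoff 0. No gain.
Startup 2 (pledges 80, payoff 42): dropping to 0 → total 80, payoff 0. No gain.
Startup 3 (pledges 30, payoff 92): dropping to 0 → total 130, payoff 122. Profitable deviation.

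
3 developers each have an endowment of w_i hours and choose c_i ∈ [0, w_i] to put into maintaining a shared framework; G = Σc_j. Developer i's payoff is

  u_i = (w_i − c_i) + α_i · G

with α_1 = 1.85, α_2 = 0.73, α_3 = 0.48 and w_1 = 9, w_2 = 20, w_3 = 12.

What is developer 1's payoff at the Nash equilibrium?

∂u_i/∂c_i = α_i − 1, so developer i contributes w_i if α_i > 1, else 0.
α_i > 1 for i ∈ {1}; NE contributions (9, 0, 0), G = 9.
u_1 = (9 − 9) + 1.85·9 = 16.65.

16.65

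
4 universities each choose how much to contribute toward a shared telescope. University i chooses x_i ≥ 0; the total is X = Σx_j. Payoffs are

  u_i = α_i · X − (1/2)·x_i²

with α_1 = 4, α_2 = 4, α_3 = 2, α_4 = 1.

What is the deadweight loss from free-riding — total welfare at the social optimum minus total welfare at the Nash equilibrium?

University i's FOC: ∂u_i/∂x_i = α_i − x_i = 0, so x_i* = α_i.
NE contributions = (4, 4, 2, 1); X = 11.
W^NE = (Σα)·X − ½Σα_i² = 11² − ½·37 = 102.5.
Planner sets x_i = Σα_j = 11 for every i, so X^SO = 4·11 = 44.
W^SO = (Σα)·X^SO − ½·4·(Σα)² = (4/2)·11² = 242.
Deadweight loss = W^SO − W^NE = 139.5.

139.5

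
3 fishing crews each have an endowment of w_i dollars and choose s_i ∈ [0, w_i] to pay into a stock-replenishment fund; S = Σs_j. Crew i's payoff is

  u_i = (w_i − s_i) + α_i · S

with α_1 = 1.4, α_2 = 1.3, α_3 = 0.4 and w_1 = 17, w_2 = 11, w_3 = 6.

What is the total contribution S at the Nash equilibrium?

∂u_i/∂s_i = α_i − 1, so crew i contributes w_i if α_i > 1, else 0.
α_i > 1 for i ∈ {1, 2}; NE contributions (17, 11, 0), S = 28.

28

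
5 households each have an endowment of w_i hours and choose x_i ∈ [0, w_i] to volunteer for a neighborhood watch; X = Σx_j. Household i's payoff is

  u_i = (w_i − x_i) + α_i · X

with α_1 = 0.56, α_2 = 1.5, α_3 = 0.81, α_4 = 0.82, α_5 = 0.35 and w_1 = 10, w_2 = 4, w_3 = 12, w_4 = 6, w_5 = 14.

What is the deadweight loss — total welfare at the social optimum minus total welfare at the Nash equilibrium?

127.68

∂u_i/∂x_i = α_i − 1, so household i contributes w_i if α_i > 1, else 0.
α_i > 1 for i ∈ {2}; NE contributions (0, 4, 0, 0, 0), X = 4.
W^NE = Σw_i − X^NE + (Σα_i)·X^NE = 46 + 3.04·4 = 58.16.
Planner: ∂(Σu_j)/∂x_i = Σα_j − 1 = 3.04 > 0, so everyone contributes w_i; X^SO = 46, W^SO = 46 + 3.04·46 = 185.84.
Deadweight loss = 127.68.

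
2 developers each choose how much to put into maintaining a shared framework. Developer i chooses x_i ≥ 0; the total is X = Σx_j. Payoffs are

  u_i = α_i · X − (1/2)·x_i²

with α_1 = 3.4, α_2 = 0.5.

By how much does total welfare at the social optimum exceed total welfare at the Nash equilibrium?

Developer i's FOC: ∂u_i/∂x_i = α_i − x_i = 0, so x_i* = α_i.
NE contributions = (3.4, 0.5); X = 3.9.
W^NE = (Σα)·X − ½Σα_i² = 3.9² − ½·11.81 = 9.305.
Planner sets x_i = Σα_j = 3.9 for every i, so X^SO = 2·3.9 = 7.8.
W^SO = (Σα)·X^SO − ½·2·(Σα)² = (2/2)·3.9² = 15.21.
Deadweight loss = W^SO − W^NE = 5.905.

5.905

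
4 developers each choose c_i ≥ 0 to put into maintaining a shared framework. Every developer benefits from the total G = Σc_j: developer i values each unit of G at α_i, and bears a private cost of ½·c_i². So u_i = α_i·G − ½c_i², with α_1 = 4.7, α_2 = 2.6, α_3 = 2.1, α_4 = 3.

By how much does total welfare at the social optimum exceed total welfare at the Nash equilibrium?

174.89

Developer i's FOC: ∂u_i/∂c_i = α_i − c_i = 0, so c_i* = α_i.
NE contributions = (4.7, 2.6, 2.1, 3); G = 12.4.
W^NE = (Σα)·G − ½Σα_i² = 12.4² − ½·42.26 = 132.63.
Planner sets c_i = Σα_j = 12.4 for every i, so G^SO = 4·12.4 = 49.6.
W^SO = (Σα)·G^SO − ½·4·(Σα)² = (4/2)·12.4² = 307.52.
Deadweight loss = W^SO − W^NE = 174.89.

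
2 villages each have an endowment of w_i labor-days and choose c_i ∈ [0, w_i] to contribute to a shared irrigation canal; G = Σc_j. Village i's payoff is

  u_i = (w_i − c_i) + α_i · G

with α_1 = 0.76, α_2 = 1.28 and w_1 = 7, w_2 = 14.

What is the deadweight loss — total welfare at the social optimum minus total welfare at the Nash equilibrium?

∂u_i/∂c_i = α_i − 1, so village i contributes w_i if α_i > 1, else 0.
α_i > 1 for i ∈ {2}; NE contributions (0, 14), G = 14.
W^NE = Σw_i − G^NE + (Σα_i)·G^NE = 21 + 1.04·14 = 35.56.
Planner: ∂(Σu_j)/∂c_i = Σα_j − 1 = 1.04 > 0, so everyone contributes w_i; G^SO = 21, W^SO = 21 + 1.04·21 = 42.84.
Deadweight loss = 7.28.

7.28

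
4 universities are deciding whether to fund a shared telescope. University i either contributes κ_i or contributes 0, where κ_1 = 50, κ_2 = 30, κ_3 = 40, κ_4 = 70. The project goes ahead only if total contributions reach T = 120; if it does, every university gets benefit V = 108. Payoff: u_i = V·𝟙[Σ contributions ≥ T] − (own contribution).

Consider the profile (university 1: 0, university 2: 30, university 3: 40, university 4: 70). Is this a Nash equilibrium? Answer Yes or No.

Total = 140 ≥ 120: provided.
University 1 (pledges 0, payoff 108): pledging 50 → total 190, payoff 58. No gain.
University 2 (pledges 30, payoff 78): dropping to 0 → total 110, payoff 0. No gain.
University 3 (pledges 40, payoff 68): dropping to 0 → total 100, payoff 0. No gain.
University 4 (pledges 70, payoff 38): dropping to 0 → total 70, payoff 0. No gain.

Yes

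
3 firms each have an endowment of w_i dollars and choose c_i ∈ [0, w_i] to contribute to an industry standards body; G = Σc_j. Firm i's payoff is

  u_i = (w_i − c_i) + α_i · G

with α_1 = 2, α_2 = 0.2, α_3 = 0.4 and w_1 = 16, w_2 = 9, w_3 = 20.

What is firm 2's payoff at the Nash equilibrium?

∂u_i/∂c_i = α_i − 1, so firm i contributes w_i if α_i > 1, else 0.
α_i > 1 for i ∈ {1}; NE contributions (16, 0, 0), G = 16.
u_2 = (9 − 0) + 0.2·16 = 12.2.

12.2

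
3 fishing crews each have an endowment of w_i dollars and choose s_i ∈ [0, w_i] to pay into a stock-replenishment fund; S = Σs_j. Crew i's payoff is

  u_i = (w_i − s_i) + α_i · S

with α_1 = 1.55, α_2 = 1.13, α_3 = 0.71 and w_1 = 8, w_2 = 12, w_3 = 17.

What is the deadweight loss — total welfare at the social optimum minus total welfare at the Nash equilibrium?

40.63

∂u_i/∂s_i = α_i − 1, so crew i contributes w_i if α_i > 1, else 0.
α_i > 1 for i ∈ {1, 2}; NE contributions (8, 12, 0), S = 20.
W^NE = Σw_i − S^NE + (Σα_i)·S^NE = 37 + 2.39·20 = 84.8.
Planner: ∂(Σu_j)/∂s_i = Σα_j − 1 = 2.39 > 0, so everyone contributes w_i; S^SO = 37, W^SO = 37 + 2.39·37 = 125.43.
Deadweight loss = 40.63.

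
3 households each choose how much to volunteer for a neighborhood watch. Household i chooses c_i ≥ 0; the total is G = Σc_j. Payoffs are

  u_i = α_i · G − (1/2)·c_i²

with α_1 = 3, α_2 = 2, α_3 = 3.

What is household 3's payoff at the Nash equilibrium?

19.5

Household i's FOC: ∂u_i/∂c_i = α_i − c_i = 0, so c_i* = α_i.
NE contributions = (3, 2, 3); G = 8.
u_3 = α_3·G − ½·(c_3)² = 3·8 − ½·3² = 19.5.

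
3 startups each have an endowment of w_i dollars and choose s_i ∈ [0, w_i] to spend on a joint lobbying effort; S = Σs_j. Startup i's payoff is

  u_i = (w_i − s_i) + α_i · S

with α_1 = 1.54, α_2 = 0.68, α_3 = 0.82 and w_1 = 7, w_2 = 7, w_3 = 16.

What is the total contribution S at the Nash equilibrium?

∂u_i/∂s_i = α_i − 1, so startup i contributes w_i if α_i > 1, else 0.
α_i > 1 for i ∈ {1}; NE contributions (7, 0, 0), S = 7.

7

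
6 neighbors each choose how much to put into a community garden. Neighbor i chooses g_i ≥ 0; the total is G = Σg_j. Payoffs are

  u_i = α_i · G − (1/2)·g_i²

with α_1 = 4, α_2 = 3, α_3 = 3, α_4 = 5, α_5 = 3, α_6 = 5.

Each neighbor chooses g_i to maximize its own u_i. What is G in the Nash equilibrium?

Neighbor i's FOC: ∂u_i/∂g_i = α_i − g_i = 0, so g_i* = α_i.
NE contributions = (4, 3, 3, 5, 3, 5); G = 23.

23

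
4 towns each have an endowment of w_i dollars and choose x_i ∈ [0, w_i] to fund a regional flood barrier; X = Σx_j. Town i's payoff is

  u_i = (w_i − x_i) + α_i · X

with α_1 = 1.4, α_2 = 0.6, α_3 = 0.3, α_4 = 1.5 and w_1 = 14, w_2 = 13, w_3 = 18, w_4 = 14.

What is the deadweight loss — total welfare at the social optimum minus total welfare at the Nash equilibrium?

86.8

∂u_i/∂x_i = α_i − 1, so town i contributes w_i if α_i > 1, else 0.
α_i > 1 for i ∈ {1, 4}; NE contributions (14, 0, 0, 14), X = 28.
W^NE = Σw_i − X^NE + (Σα_i)·X^NE = 59 + 2.8·28 = 137.4.
Planner: ∂(Σu_j)/∂x_i = Σα_j − 1 = 2.8 > 0, so everyone contributes w_i; X^SO = 59, W^SO = 59 + 2.8·59 = 224.2.
Deadweight loss = 86.8.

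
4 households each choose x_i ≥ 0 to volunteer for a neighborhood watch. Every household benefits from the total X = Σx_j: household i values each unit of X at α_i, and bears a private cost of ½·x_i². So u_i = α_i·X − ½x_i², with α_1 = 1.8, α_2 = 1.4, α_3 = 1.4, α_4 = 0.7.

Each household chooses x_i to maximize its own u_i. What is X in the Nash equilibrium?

Household i's FOC: ∂u_i/∂x_i = α_i − x_i = 0, so x_i* = α_i.
NE contributions = (1.8, 1.4, 1.4, 0.7); X = 5.3.

5.3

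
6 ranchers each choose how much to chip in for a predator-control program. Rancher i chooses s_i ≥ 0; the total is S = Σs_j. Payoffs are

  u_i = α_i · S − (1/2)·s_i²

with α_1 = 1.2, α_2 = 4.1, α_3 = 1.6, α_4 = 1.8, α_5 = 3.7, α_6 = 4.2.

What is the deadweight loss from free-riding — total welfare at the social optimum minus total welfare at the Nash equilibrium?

Rancher i's FOC: ∂u_i/∂s_i = α_i − s_i = 0, so s_i* = α_i.
NE contributions = (1.2, 4.1, 1.6, 1.8, 3.7, 4.2); S = 16.6.
W^NE = (Σα)·S − ½Σα_i² = 16.6² − ½·55.38 = 247.87.
Planner sets s_i = Σα_j = 16.6 for every i, so S^SO = 6·16.6 = 99.6.
W^SO = (Σα)·S^SO − ½·6·(Σα)² = (6/2)·16.6² = 826.68.
Deadweight loss = W^SO − W^NE = 578.81.

578.81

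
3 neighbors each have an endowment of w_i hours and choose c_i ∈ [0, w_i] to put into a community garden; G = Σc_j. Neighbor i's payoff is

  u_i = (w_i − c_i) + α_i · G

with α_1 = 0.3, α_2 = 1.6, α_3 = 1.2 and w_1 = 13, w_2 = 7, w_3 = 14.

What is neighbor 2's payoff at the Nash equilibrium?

33.6

∂u_i/∂c_i = α_i − 1, so neighbor i contributes w_i if α_i > 1, else 0.
α_i > 1 for i ∈ {2, 3}; NE contributions (0, 7, 14), G = 21.
u_2 = (7 − 7) + 1.6·21 = 33.6.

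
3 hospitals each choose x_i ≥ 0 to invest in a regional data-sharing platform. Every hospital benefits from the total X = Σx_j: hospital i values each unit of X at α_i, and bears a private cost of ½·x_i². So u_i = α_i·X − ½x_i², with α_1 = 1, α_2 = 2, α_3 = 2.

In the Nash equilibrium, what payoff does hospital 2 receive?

8

Hospital i's FOC: ∂u_i/∂x_i = α_i − x_i = 0, so x_i* = α_i.
NE contributions = (1, 2, 2); X = 5.
u_2 = α_2·X − ½·(x_2)² = 2·5 − ½·2² = 8.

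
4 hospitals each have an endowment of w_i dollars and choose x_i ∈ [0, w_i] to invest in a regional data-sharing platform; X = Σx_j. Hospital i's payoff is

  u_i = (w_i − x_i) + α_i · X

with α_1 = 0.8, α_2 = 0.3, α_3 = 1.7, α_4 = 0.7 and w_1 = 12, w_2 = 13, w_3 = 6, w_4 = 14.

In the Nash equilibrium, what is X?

6

∂u_i/∂x_i = α_i − 1, so hospital i contributes w_i if α_i > 1, else 0.
α_i > 1 for i ∈ {3}; NE contributions (0, 0, 6, 0), X = 6.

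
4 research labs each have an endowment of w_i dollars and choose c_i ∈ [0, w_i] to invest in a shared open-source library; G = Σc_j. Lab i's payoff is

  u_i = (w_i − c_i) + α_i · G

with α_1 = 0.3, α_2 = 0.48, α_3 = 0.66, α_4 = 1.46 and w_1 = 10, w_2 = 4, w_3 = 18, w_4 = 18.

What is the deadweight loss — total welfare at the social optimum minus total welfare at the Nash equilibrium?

∂u_i/∂c_i = α_i − 1, so lab i contributes w_i if α_i > 1, else 0.
α_i > 1 for i ∈ {4}; NE contributions (0, 0, 0, 18), G = 18.
W^NE = Σw_i − G^NE + (Σα_i)·G^NE = 50 + 1.9·18 = 84.2.
Planner: ∂(Σu_j)/∂c_i = Σα_j − 1 = 1.9 > 0, so everyone contributes w_i; G^SO = 50, W^SO = 50 + 1.9·50 = 145.
Deadweight loss = 60.8.

60.8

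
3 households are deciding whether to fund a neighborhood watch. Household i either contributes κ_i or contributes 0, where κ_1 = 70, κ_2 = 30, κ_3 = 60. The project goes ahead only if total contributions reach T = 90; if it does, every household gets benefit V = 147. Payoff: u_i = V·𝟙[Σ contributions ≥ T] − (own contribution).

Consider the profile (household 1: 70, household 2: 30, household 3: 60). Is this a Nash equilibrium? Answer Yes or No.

Total = 160 ≥ 90: provided.
Household 1 (pledges 70, payoff 77): dropping to 0 → total 90, payoff 147. Profitable deviation.

No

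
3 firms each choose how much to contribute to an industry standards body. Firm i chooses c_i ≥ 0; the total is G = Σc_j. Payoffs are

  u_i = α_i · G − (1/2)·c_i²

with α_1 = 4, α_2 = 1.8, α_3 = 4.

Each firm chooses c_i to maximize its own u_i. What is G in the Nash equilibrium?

9.8

Firm i's FOC: ∂u_i/∂c_i = α_i − c_i = 0, so c_i* = α_i.
NE contributions = (4, 1.8, 4); G = 9.8.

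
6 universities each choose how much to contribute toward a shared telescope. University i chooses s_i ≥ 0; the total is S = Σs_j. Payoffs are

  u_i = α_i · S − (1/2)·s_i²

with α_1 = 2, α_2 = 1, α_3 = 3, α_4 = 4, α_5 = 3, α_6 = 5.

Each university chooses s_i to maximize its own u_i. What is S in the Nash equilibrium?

18

University i's FOC: ∂u_i/∂s_i = α_i − s_i = 0, so s_i* = α_i.
NE contributions = (2, 1, 3, 4, 3, 5); S = 18.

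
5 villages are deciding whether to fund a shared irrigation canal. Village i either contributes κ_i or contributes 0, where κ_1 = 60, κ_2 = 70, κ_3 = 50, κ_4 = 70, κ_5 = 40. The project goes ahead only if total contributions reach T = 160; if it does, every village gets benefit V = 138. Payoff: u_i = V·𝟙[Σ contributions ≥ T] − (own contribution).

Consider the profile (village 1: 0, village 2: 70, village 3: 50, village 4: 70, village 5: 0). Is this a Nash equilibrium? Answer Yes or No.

Yes

Total = 190 ≥ 160: provided.
Village 1 (pledges 0, payoff 138): pledging 60 → total 250, payoff 78. No gain.
Village 2 (pledges 70, payoff 68): dropping to 0 → total 120, payoff 0. No gain.
Village 3 (pledges 50, payoff 88): dropping to 0 → total 140, payoff 0. No gain.
Village 4 (pledges 70, payoff 68): dropping to 0 → total 120, payoff 0. No gain.
Village 5 (pledges 0, payoff 138): pledging 40 → total 230, payoff 98. No gain.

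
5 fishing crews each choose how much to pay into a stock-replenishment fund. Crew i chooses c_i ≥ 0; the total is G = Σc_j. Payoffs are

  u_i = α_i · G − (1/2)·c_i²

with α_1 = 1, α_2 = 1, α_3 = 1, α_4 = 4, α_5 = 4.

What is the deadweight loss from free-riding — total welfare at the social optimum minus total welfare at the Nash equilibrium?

Crew i's FOC: ∂u_i/∂c_i = α_i − c_i = 0, so c_i* = α_i.
NE contributions = (1, 1, 1, 4, 4); G = 11.
W^NE = (Σα)·G − ½Σα_i² = 11² − ½·35 = 103.5.
Planner sets c_i = Σα_j = 11 for every i, so G^SO = 5·11 = 55.
W^SO = (Σα)·G^SO − ½·5·(Σα)² = (5/2)·11² = 302.5.
Deadweight loss = W^SO − W^NE = 199.

199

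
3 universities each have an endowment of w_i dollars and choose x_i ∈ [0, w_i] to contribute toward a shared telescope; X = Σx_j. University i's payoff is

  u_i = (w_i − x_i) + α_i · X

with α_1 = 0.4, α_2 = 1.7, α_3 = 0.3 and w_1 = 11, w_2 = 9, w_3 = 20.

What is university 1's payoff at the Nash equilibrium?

∂u_i/∂x_i = α_i − 1, so university i contributes w_i if α_i > 1, else 0.
α_i > 1 for i ∈ {2}; NE contributions (0, 9, 0), X = 9.
u_1 = (11 − 0) + 0.4·9 = 14.6.

14.6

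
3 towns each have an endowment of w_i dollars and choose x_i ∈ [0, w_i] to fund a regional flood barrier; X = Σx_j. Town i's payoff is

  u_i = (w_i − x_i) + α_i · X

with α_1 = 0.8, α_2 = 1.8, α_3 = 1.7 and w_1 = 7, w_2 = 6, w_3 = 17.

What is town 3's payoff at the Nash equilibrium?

39.1

∂u_i/∂x_i = α_i − 1, so town i contributes w_i if α_i > 1, else 0.
α_i > 1 for i ∈ {2, 3}; NE contributions (0, 6, 17), X = 23.
u_3 = (17 − 17) + 1.7·23 = 39.1.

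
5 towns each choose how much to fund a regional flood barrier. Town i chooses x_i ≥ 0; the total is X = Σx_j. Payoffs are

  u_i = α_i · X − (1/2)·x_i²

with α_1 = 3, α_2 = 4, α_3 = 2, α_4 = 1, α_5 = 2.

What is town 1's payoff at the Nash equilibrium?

Town i's FOC: ∂u_i/∂x_i = α_i − x_i = 0, so x_i* = α_i.
NE contributions = (3, 4, 2, 1, 2); X = 12.
u_1 = α_1·X − ½·(x_1)² = 3·12 − ½·3² = 31.5.

31.5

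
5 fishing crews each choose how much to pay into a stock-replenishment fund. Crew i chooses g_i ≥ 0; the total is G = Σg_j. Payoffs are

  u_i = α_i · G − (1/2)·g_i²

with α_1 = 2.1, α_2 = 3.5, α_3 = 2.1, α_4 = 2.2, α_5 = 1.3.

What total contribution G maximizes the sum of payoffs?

Planner FOC: ∂(Σu_j)/∂g_i = (Σα_j) − g_i = 0, so g_i^SO = Σα_j = 11.2 for every i; G^SO = 56.

56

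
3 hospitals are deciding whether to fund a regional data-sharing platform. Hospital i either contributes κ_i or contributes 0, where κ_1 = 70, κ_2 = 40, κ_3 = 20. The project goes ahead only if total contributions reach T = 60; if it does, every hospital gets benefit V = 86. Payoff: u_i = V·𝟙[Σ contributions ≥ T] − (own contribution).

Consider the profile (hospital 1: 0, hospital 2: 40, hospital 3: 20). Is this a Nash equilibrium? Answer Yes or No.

Total = 60 ≥ 60: provided.
Hospital 1 (pledges 0, payoff 86): pledging 70 → total 130, payoff 16. No gain.
Hospital 2 (pledges 40, payoff 46): dropping to 0 → total 20, payoff 0. No gain.
Hospital 3 (pledges 20, payoff 66): dropping to 0 → total 40, payoff 0. No gain.

Yes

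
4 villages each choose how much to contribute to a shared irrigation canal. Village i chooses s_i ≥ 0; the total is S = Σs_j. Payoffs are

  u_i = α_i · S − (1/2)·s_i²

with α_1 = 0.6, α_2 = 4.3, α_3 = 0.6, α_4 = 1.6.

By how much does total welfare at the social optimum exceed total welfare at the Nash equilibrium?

61.295

Village i's FOC: ∂u_i/∂s_i = α_i − s_i = 0, so s_i* = α_i.
NE contributions = (0.6, 4.3, 0.6, 1.6); S = 7.1.
W^NE = (Σα)·S − ½Σα_i² = 7.1² − ½·21.77 = 39.525.
Planner sets s_i = Σα_j = 7.1 for every i, so S^SO = 4·7.1 = 28.4.
W^SO = (Σα)·S^SO − ½·4·(Σα)² = (4/2)·7.1² = 100.82.
Deadweight loss = W^SO − W^NE = 61.295.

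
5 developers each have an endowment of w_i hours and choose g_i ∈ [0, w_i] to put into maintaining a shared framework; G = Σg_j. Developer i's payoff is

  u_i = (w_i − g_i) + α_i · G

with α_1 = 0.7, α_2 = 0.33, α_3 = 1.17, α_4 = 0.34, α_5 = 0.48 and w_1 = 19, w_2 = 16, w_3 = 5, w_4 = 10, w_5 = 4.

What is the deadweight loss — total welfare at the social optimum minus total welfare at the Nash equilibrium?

98.98

∂u_i/∂g_i = α_i − 1, so developer i contributes w_i if α_i > 1, else 0.
α_i > 1 for i ∈ {3}; NE contributions (0, 0, 5, 0, 0), G = 5.
W^NE = Σw_i − G^NE + (Σα_i)·G^NE = 54 + 2.02·5 = 64.1.
Planner: ∂(Σu_j)/∂g_i = Σα_j − 1 = 2.02 > 0, so everyone contributes w_i; G^SO = 54, W^SO = 54 + 2.02·54 = 163.08.
Deadweight loss = 98.98.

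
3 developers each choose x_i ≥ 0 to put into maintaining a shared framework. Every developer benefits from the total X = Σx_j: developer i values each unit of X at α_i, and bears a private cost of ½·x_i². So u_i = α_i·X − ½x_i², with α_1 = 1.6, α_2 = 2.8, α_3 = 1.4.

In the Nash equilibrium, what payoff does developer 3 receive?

7.14

Developer i's FOC: ∂u_i/∂x_i = α_i − x_i = 0, so x_i* = α_i.
NE contributions = (1.6, 2.8, 1.4); X = 5.8.
u_3 = α_3·X − ½·(x_3)² = 1.4·5.8 − ½·1.4² = 7.14.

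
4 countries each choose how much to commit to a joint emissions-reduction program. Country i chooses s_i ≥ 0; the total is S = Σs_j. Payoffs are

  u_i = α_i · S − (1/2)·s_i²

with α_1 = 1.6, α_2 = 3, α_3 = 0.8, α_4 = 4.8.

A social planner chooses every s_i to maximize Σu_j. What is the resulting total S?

40.8

Planner FOC: ∂(Σu_j)/∂s_i = (Σα_j) − s_i = 0, so s_i^SO = Σα_j = 10.2 for every i; S^SO = 40.8.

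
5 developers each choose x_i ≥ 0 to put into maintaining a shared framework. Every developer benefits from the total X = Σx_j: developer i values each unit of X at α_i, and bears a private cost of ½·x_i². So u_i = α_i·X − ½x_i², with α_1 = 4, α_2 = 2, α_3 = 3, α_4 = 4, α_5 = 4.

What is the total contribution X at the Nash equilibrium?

17

Developer i's FOC: ∂u_i/∂x_i = α_i − x_i = 0, so x_i* = α_i.
NE contributions = (4, 2, 3, 4, 4); X = 17.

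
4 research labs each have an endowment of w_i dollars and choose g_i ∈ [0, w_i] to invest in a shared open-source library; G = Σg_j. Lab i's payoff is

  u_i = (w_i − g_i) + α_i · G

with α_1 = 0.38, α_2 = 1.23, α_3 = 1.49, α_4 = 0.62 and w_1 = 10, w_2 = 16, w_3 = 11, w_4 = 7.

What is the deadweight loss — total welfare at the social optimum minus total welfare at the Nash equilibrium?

46.24

∂u_i/∂g_i = α_i − 1, so lab i contributes w_i if α_i > 1, else 0.
α_i > 1 for i ∈ {2, 3}; NE contributions (0, 16, 11, 0), G = 27.
W^NE = Σw_i − G^NE + (Σα_i)·G^NE = 44 + 2.72·27 = 117.44.
Planner: ∂(Σu_j)/∂g_i = Σα_j − 1 = 2.72 > 0, so everyone contributes w_i; G^SO = 44, W^SO = 44 + 2.72·44 = 163.68.
Deadweight loss = 46.24.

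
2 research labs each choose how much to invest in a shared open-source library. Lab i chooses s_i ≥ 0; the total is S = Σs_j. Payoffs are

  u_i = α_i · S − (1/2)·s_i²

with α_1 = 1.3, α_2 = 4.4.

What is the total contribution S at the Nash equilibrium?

5.7

Lab i's FOC: ∂u_i/∂s_i = α_i − s_i = 0, so s_i* = α_i.
NE contributions = (1.3, 4.4); S = 5.7.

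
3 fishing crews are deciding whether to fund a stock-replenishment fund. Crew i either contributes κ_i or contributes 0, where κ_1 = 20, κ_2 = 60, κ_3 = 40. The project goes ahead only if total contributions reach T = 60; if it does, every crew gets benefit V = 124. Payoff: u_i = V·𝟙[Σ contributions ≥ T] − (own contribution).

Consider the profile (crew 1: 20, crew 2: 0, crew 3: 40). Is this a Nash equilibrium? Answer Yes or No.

Yes

Total = 60 ≥ 60: provided.
Crew 1 (pledges 20, payoff 104): dropping to 0 → total 40, payoff 0. No gain.
Crew 2 (pledges 0, payoff 124): pledging 60 → total 120, payoff 64. No gain.
Crew 3 (pledges 40, payoff 84): dropping to 0 → total 20, payoff 0. No gain.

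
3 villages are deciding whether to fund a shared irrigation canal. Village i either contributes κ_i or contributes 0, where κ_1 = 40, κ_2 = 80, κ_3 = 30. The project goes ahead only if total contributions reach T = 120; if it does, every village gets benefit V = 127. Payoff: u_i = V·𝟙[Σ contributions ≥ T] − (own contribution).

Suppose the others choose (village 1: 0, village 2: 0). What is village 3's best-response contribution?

0

Others' total = 0. Even contributing 30 gives 30 < 120: no benefit either way.
Best response: 0.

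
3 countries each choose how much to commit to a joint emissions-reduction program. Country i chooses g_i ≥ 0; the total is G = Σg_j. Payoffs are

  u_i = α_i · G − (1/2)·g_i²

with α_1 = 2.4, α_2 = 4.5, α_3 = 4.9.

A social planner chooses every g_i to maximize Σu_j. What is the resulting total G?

35.4

Planner FOC: ∂(Σu_j)/∂g_i = (Σα_j) − g_i = 0, so g_i^SO = Σα_j = 11.8 for every i; G^SO = 35.4.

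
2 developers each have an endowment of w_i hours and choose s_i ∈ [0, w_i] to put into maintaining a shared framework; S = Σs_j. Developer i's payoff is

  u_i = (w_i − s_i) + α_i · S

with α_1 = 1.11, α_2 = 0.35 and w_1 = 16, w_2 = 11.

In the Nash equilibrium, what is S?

16

∂u_i/∂s_i = α_i − 1, so developer i contributes w_i if α_i > 1, else 0.
α_i > 1 for i ∈ {1}; NE contributions (16, 0), S = 16.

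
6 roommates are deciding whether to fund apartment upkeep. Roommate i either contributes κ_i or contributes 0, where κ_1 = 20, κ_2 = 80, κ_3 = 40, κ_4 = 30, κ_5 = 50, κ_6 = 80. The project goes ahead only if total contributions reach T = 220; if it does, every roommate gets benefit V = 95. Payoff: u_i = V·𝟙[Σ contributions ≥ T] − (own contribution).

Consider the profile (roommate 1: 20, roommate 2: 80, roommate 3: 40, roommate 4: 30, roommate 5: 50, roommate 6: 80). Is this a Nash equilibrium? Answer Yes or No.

Total = 300 ≥ 220: provided.
Roommate 1 (pledges 20, payoff 75): dropping to 0 → total 280, payoff 95. Profitable deviation.

No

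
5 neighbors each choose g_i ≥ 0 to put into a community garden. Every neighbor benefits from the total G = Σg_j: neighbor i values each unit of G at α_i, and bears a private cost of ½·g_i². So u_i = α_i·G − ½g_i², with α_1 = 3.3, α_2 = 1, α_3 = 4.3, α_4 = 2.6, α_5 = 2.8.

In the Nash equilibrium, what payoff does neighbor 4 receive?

Neighbor i's FOC: ∂u_i/∂g_i = α_i − g_i = 0, so g_i* = α_i.
NE contributions = (3.3, 1, 4.3, 2.6, 2.8); G = 14.
u_4 = α_4·G − ½·(g_4)² = 2.6·14 − ½·2.6² = 33.02.

33.02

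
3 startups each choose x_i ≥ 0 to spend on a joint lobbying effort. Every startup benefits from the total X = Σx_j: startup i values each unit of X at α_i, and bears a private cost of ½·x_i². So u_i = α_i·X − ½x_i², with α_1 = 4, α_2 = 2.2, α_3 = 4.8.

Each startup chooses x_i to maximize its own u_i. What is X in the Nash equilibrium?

11

Startup i's FOC: ∂u_i/∂x_i = α_i − x_i = 0, so x_i* = α_i.
NE contributions = (4, 2.2, 4.8); X = 11.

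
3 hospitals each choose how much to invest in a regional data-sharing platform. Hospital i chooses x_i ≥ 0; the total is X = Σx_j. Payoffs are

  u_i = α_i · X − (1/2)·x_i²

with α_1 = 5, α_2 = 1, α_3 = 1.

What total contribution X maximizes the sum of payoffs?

21

Planner FOC: ∂(Σu_j)/∂x_i = (Σα_j) − x_i = 0, so x_i^SO = Σα_j = 7 for every i; X^SO = 21.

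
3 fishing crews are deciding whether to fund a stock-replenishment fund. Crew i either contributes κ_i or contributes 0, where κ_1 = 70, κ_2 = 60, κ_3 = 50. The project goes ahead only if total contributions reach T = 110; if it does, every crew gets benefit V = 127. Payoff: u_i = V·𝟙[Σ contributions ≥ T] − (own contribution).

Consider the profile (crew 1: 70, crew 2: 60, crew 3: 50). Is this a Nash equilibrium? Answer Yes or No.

No

Total = 180 ≥ 110: provided.
Crew 1 (pledges 70, payoff 57): dropping to 0 → total 110, payoff 127. Profitable deviation.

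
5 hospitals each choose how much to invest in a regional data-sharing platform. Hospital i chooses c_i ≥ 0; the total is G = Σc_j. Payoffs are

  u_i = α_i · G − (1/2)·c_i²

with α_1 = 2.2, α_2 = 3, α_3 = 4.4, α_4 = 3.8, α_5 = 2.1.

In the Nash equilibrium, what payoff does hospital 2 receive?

42

Hospital i's FOC: ∂u_i/∂c_i = α_i − c_i = 0, so c_i* = α_i.
NE contributions = (2.2, 3, 4.4, 3.8, 2.1); G = 15.5.
u_2 = α_2·G − ½·(c_2)² = 3·15.5 − ½·3² = 42.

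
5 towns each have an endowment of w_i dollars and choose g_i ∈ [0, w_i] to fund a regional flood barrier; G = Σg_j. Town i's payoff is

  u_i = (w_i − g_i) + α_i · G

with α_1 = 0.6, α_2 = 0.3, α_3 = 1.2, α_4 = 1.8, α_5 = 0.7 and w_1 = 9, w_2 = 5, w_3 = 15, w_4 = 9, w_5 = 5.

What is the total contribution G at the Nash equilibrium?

24

∂u_i/∂g_i = α_i − 1, so town i contributes w_i if α_i > 1, else 0.
α_i > 1 for i ∈ {3, 4}; NE contributions (0, 0, 15, 9, 0), G = 24.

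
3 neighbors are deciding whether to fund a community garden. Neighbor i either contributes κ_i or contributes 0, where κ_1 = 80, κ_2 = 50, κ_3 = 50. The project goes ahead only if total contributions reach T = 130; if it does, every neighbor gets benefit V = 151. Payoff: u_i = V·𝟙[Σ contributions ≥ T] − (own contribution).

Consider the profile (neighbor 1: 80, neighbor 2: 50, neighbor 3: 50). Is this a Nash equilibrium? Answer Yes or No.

No

Total = 180 ≥ 130: provided.
Neighbor 1 (pledges 80, payoff 71): dropping to 0 → total 100, payoff 0. No gain.
Neighbor 2 (pledges 50, payoff 101): dropping to 0 → total 130, payoff 151. Profitable deviation.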